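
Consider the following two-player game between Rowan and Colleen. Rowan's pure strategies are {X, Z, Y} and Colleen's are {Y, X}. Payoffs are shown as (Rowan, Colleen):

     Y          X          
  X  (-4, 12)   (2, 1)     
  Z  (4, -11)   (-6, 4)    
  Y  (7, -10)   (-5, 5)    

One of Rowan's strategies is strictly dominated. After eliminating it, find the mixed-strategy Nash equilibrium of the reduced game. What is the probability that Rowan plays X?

p = 15/26

Rowan's strategy Z is strictly dominated by Y: 7 > 4 and -5 > -6. Eliminate Z.
Colleen's indifference between Y and X determines Rowan's mixing probability p:
  Colleen's payoff to Y: p·12 + (1−p)·(-10) = 22p - 10
  Colleen's payoff to X: p·1 + (1−p)·5 = -4p + 5
  22p - 10 = -4p + 5  ⇒  26p = 15  ⇒  p = 15/26.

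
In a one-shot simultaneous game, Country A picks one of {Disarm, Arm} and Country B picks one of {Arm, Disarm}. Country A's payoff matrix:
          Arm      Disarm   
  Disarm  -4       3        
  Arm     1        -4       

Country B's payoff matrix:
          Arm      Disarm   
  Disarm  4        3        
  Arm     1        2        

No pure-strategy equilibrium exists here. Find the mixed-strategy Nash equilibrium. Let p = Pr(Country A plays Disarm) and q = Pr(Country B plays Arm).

p = 1/2, q = 7/12

Country B's indifference between Arm and Disarm determines Country A's mixing probability p:
  Country B's payoff from Arm: p·4 + (1−p)·1 = 3p + 1
  Country B's payoff from Disarm: p·3 + (1−p)·2 = p + 2
  3p + 1 = p + 2  ⇒  2p = 1  ⇒  p = 1/2.
For Country A to be willing to mix, Country A must be indifferent between Disarm and Arm, which pins down Country B's mix.
  Country A's expected payoff from Disarm: q·(-4) + (1−q)·3 = -7q + 3
  Country A's expected payoff from Arm: q·1 + (1−q)·(-4) = 5q - 4
  -7q + 3 = 5q - 4  ⇒  -12q = -7  ⇒  q = 7/12.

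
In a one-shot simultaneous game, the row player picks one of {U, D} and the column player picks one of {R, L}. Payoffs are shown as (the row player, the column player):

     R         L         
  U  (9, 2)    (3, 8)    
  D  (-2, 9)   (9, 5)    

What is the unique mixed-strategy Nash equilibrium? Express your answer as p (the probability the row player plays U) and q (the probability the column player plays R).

p = 2/5, q = 6/17

The row player's mix must leave the column player indifferent between R and L.
  the column player's payoff from R: p·2 + (1−p)·9 = -7p + 9
  the column player's payoff from L: p·8 + (1−p)·5 = 3p + 5
  -7p + 9 = 3p + 5  ⇒  -10p = -4  ⇒  p = 2/5.
In a mixed equilibrium the row player is indifferent between U and D; this condition fixes q.
  the row player's payoff from U: q·9 + (1−q)·3 = 6q + 3
  the row player's payoff from D: q·(-2) + (1−q)·9 = -11q + 9
  6q + 3 = -11q + 9  ⇒  17q = 6  ⇒  q = 6/17.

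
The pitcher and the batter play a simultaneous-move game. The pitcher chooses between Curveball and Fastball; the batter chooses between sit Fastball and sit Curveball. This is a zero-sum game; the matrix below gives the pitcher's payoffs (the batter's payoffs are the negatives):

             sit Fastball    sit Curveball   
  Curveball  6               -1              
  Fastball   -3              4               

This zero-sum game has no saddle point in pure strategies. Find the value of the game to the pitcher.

v = 3/2

The batter's mix must leave the pitcher indifferent between Curveball and Fastball.
  the pitcher's payoff from Curveball: q·6 + (1−q)·(-1) = 7q - 1
  the pitcher's payoff from Fastball: q·(-3) + (1−q)·4 = -7q + 4
  7q - 1 = -7q + 4  ⇒  14q = 5  ⇒  q = 5/14.
The value is the pitcher's expected payoff against this mix (using Curveball): (5/14)·6 + (9/14)·(-1) = 3/2.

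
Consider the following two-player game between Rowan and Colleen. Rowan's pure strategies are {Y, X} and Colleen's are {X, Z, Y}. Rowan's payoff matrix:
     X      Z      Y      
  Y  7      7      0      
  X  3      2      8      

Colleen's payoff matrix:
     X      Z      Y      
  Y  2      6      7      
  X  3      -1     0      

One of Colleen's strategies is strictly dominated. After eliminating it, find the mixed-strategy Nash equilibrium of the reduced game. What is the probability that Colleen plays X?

Colleen's strategy Z is strictly dominated by Y: 7 > 6 and 0 > -1. Eliminate Z.
Set Rowan's expected payoff from Y equal to that from X:
  Rowan's payoff from Y: q·7 + (1−q)·0 = 7q
  Rowan's payoff from X: q·3 + (1−q)·8 = -5q + 8
  7q = -5q + 8  ⇒  12q = 8  ⇒  q = 2/3.

q = 2/3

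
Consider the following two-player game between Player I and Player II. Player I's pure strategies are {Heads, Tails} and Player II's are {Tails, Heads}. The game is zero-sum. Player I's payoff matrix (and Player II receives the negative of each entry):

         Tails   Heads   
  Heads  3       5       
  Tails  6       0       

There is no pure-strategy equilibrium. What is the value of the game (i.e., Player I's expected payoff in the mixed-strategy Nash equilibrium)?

Set Player I's expected payoff from Heads equal to that from Tails:
  Player I's payoff to Heads: q·3 + (1−q)·5 = -2q + 5
  Player I's payoff to Tails: q·6 + (1−q)·0 = 6q
  -2q + 5 = 6q  ⇒  -8q = -5  ⇒  q = 5/8.
The value is Player I's expected payoff against this mix (using Heads): (5/8)·3 + (3/8)·5 = 15/4.

v = 15/4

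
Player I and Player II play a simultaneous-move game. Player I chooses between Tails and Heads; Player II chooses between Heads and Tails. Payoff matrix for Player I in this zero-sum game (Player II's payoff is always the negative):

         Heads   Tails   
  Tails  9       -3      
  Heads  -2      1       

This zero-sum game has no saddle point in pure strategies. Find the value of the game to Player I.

v = 1/5

For Player I to be willing to mix, Player I must be indifferent between Tails and Heads, which pins down Player II's mix.
  Player I's payoff from Tails: q·9 + (1−q)·(-3) = 12q - 3
  Player I's payoff from Heads: q·(-2) + (1−q)·1 = -3q + 1
  12q - 3 = -3q + 1  ⇒  15q = 4  ⇒  q = 4/15.
The value is Player I's expected payoff against this mix (using Tails): (4/15)·9 + (11/15)·(-3) = 1/5.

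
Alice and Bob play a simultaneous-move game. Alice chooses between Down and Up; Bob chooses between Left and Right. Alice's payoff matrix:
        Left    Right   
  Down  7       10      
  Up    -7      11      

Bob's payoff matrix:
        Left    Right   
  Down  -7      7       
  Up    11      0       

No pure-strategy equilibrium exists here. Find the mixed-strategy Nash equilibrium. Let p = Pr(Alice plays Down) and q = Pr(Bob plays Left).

p = 11/25, q = 1/15

Alice's mix must leave Bob indifferent between Left and Right.
  Bob's payoff to Left: p·(-7) + (1−p)·11 = -18p + 11
  Bob's payoff to Right: p·7 + (1−p)·0 = 7p
  -18p + 11 = 7p  ⇒  -25p = -11  ⇒  p = 11/25.
In a mixed equilibrium Alice is indifferent between Down and Up; this condition fixes q.
  Alice's expected payoff from Down: q·7 + (1−q)·10 = -3q + 10
  Alice's expected payoff from Up: q·(-7) + (1−q)·11 = -18q + 11
  -3q + 10 = -18q + 11  ⇒  15q = 1  ⇒  q = 1/15.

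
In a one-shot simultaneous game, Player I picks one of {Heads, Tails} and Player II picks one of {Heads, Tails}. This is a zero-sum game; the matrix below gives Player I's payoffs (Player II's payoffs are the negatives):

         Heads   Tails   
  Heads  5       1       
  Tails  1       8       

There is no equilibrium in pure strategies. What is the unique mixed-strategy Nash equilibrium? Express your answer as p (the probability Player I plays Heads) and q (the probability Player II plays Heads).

Player I's mix must leave Player II indifferent between Heads and Tails.
  Player II's payoff from Heads: p·(-5) + (1−p)·(-1) = -4p - 1
  Player II's payoff from Tails: p·(-1) + (1−p)·(-8) = 7p - 8
  -4p - 1 = 7p - 8  ⇒  -11p = -7  ⇒  p = 7/11.
For Player I to be willing to mix, Player I must be indifferent between Heads and Tails, which pins down Player II's mix.
  Player I's expected payoff from Heads: q·5 + (1−q)·1 = 4q + 1
  Player I's expected payoff from Tails: q·1 + (1−q)·8 = -7q + 8
  4q + 1 = -7q + 8  ⇒  11q = 7  ⇒  q = 7/11.

p = 7/11, q = 7/11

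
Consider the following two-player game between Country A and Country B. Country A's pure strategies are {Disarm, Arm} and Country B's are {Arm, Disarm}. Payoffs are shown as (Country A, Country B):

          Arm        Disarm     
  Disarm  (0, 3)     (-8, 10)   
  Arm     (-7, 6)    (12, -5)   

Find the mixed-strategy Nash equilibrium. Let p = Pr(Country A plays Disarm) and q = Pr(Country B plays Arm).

Country B's indifference between Arm and Disarm determines Country A's mixing probability p:
  Country B's payoff from Arm: p·3 + (1−p)·6 = -3p + 6
  Country B's payoff from Disarm: p·10 + (1−p)·(-5) = 15p - 5
  -3p + 6 = 15p - 5  ⇒  -18p = -11  ⇒  p = 11/18.
For Country A to be willing to mix, Country A must be indifferent between Disarm and Arm, which pins down Country B's mix.
  Country A's payoff from Disarm: q·0 + (1−q)·(-8) = 8q - 8
  Country A's payoff from Arm: q·(-7) + (1−q)·12 = -19q + 12
  8q - 8 = -19q + 12  ⇒  27q = 20  ⇒  q = 20/27.

p = 11/18, q = 20/27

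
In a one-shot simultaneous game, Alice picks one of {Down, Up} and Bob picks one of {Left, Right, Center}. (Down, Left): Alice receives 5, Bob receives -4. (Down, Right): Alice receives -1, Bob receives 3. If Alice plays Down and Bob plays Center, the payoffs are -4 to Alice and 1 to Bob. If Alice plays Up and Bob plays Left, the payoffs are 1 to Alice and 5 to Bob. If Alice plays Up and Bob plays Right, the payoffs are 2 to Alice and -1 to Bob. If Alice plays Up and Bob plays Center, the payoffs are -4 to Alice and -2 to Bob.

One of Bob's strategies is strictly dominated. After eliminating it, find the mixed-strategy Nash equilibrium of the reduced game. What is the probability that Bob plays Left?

q = 3/7

Bob's strategy Center is strictly dominated by Right: 3 > 1 and -1 > -2. Eliminate Center.
Alice's indifference between Down and Up determines Bob's mixing probability q:
  Alice's payoff from Down: q·5 + (1−q)·(-1) = 6q - 1
  Alice's payoff from Up: q·1 + (1−q)·2 = -q + 2
  6q - 1 = -q + 2  ⇒  7q = 3  ⇒  q = 3/7.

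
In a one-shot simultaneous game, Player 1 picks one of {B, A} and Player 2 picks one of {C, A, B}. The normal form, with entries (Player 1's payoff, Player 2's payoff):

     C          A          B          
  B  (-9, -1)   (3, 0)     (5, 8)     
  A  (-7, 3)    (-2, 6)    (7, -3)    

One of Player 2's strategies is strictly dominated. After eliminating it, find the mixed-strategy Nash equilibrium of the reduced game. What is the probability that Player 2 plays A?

Player 2's strategy C is strictly dominated by A: 0 > -1 and 6 > 3. Eliminate C.
Player 1's indifference between B and A determines Player 2's mixing probability q:
  Player 1's expected payoff from B: q·3 + (1−q)·5 = -2q + 5
  Player 1's expected payoff from A: q·(-2) + (1−q)·7 = -9q + 7
  -2q + 5 = -9q + 7  ⇒  7q = 2  ⇒  q = 2/7.

q = 2/7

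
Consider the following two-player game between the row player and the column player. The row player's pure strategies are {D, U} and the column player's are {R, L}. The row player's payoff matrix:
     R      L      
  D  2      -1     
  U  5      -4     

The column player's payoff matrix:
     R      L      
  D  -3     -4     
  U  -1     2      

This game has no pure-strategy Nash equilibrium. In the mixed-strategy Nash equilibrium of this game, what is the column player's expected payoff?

-5/2

The row player's mix must leave the column player indifferent between R and L.
  the column player's payoff from R: p·(-3) + (1−p)·(-1) = -2p - 1
  the column player's payoff from L: p·(-4) + (1−p)·2 = -6p + 2
  -2p - 1 = -6p + 2  ⇒  4p = 3  ⇒  p = 3/4.
At equilibrium the column player is indifferent across columns, so the column player's payoff equals the payoff from R: (3/4)·(-3) + (1/4)·(-1) = -5/2.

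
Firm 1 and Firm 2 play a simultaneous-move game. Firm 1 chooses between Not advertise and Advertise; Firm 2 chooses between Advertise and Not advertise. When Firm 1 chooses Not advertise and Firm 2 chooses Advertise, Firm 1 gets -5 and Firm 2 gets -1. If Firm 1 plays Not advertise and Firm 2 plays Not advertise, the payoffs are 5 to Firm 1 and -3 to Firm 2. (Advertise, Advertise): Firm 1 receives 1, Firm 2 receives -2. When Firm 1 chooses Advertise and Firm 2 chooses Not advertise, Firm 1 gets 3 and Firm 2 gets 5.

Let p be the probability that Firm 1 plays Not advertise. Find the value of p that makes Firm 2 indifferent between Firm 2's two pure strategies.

Firm 1's mix must leave Firm 2 indifferent between Advertise and Not advertise.
  Firm 2's payoff to Advertise: p·(-1) + (1−p)·(-2) = p - 2
  Firm 2's payoff to Not advertise: p·(-3) + (1−p)·5 = -8p + 5
  p - 2 = -8p + 5  ⇒  9p = 7  ⇒  p = 7/9.

p = 7/9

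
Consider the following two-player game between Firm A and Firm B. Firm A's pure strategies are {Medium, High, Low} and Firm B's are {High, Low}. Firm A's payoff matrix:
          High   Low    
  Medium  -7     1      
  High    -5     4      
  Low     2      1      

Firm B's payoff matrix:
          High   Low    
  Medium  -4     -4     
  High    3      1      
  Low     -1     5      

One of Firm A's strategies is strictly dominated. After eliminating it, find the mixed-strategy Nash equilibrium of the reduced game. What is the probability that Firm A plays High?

p = 3/4

Firm A's strategy Medium is strictly dominated by High: -5 > -7 and 4 > 1. Eliminate Medium.
Set Firm B's expected payoff from High equal to that from Low:
  Firm B's expected payoff from High: p·3 + (1−p)·(-1) = 4p - 1
  Firm B's expected payoff from Low: p·1 + (1−p)·5 = -4p + 5
  4p - 1 = -4p + 5  ⇒  8p = 6  ⇒  p = 3/4.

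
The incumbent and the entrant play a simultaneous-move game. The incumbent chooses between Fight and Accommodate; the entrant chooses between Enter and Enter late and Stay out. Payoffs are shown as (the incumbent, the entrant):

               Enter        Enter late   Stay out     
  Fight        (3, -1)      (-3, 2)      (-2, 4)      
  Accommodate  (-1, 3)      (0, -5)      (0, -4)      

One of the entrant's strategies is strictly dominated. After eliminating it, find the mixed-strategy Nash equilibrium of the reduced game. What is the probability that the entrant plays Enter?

q = 1/3

The entrant's strategy Enter late is strictly dominated by Stay out: 4 > 2 and -4 > -5. Eliminate Enter late.
For the incumbent to be willing to mix, the incumbent must be indifferent between Fight and Accommodate, which pins down the entrant's mix.
  the incumbent's payoff from Fight: q·3 + (1−q)·(-2) = 5q - 2
  the incumbent's payoff from Accommodate: q·(-1) + (1−q)·0 = -q
  5q - 2 = -q  ⇒  6q = 2  ⇒  q = 1/3.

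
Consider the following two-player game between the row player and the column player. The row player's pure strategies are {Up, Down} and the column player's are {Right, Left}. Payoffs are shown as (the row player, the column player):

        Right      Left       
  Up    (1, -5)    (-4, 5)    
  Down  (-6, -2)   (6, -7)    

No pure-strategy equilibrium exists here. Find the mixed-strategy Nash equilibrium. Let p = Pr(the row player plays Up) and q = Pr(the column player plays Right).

In a mixed equilibrium the column player is indifferent between Right and Left; this condition fixes p.
  the column player's payoff to Right: p·(-5) + (1−p)·(-2) = -3p - 2
  the column player's payoff to Left: p·5 + (1−p)·(-7) = 12p - 7
  -3p - 2 = 12p - 7  ⇒  -15p = -5  ⇒  p = 1/3.
The column player's mix must leave the row player indifferent between Up and Down.
  the row player's payoff from Up: q·1 + (1−q)·(-4) = 5q - 4
  the row player's payoff from Down: q·(-6) + (1−q)·6 = -12q + 6
  5q - 4 = -12q + 6  ⇒  17q = 10  ⇒  q = 10/17.

p = 1/3, q = 10/17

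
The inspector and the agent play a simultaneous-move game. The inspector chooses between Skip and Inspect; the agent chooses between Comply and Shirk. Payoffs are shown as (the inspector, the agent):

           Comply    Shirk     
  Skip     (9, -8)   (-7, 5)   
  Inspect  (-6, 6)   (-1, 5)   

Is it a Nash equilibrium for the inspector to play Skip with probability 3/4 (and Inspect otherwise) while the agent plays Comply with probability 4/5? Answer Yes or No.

No

Given the inspector's mix p = 3/4, the agent's payoff from Comply is -9/2 but from Shirk is 5. The agent strictly prefers Shirk, so the agent would not mix.
So the proposed profile is not a Nash equilibrium.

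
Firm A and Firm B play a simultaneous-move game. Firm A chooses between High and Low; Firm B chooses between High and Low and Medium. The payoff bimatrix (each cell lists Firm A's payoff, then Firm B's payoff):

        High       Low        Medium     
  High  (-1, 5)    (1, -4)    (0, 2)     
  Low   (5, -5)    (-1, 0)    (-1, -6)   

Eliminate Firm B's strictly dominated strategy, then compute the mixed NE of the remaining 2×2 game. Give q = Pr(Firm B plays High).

Firm B's strategy Medium is strictly dominated by High: 5 > 2 and -5 > -6. Eliminate Medium.
Set Firm A's expected payoff from High equal to that from Low:
  Firm A's payoff to High: q·(-1) + (1−q)·1 = -2q + 1
  Firm A's payoff to Low: q·5 + (1−q)·(-1) = 6q - 1
  -2q + 1 = 6q - 1  ⇒  -8q = -2  ⇒  q = 1/4.

q = 1/4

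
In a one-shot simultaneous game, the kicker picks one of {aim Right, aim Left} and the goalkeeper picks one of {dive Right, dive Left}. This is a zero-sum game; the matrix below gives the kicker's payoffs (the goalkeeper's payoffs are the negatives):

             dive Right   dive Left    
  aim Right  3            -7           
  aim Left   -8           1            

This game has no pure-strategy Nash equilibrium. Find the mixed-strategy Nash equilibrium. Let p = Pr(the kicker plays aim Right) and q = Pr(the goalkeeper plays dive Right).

The goalkeeper's indifference between dive Right and dive Left determines the kicker's mixing probability p:
  the goalkeeper's expected payoff from dive Right: p·(-3) + (1−p)·8 = -11p + 8
  the goalkeeper's expected payoff from dive Left: p·7 + (1−p)·(-1) = 8p - 1
  -11p + 8 = 8p - 1  ⇒  -19p = -9  ⇒  p = 9/19.
Set the kicker's expected payoff from aim Right equal to that from aim Left:
  the kicker's payoff to aim Right: q·3 + (1−q)·(-7) = 10q - 7
  the kicker's payoff to aim Left: q·(-8) + (1−q)·1 = -9q + 1
  10q - 7 = -9q + 1  ⇒  19q = 8  ⇒  q = 8/19.

p = 9/19, q = 8/19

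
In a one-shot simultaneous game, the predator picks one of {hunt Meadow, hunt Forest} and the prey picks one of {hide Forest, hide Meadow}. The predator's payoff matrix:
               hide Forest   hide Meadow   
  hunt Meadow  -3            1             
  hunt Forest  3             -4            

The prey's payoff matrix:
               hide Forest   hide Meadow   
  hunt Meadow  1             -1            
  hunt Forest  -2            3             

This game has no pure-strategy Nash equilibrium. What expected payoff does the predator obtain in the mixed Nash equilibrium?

-9/11

The predator's indifference between hunt Meadow and hunt Forest determines the prey's mixing probability q:
  the predator's payoff from hunt Meadow: q·(-3) + (1−q)·1 = -4q + 1
  the predator's payoff from hunt Forest: q·3 + (1−q)·(-4) = 7q - 4
  -4q + 1 = 7q - 4  ⇒  -11q = -5  ⇒  q = 5/11.
At equilibrium the predator is indifferent across rows, so the predator's payoff equals the payoff from hunt Meadow: (5/11)·(-3) + (6/11)·1 = -9/11.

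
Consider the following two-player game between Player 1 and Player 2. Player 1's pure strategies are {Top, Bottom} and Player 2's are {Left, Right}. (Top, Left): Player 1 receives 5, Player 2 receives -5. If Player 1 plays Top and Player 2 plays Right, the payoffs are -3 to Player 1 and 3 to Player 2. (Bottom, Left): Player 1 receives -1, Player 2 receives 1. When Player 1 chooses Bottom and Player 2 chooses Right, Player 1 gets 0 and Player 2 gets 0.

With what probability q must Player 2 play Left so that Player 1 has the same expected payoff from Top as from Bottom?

q = 1/3

In a mixed equilibrium Player 1 is indifferent between Top and Bottom; this condition fixes q.
  Player 1's expected payoff from Top: q·5 + (1−q)·(-3) = 8q - 3
  Player 1's expected payoff from Bottom: q·(-1) + (1−q)·0 = -q
  8q - 3 = -q  ⇒  9q = 3  ⇒  q = 1/3.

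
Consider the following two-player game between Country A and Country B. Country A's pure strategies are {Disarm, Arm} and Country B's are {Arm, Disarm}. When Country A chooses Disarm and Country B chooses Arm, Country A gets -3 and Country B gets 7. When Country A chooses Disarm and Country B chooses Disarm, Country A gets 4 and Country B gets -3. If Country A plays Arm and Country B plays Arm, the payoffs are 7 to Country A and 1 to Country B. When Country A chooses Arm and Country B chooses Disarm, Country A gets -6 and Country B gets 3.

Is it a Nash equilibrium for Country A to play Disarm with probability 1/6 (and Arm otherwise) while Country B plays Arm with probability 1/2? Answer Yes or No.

Yes

Check Country B's indifference given Country A's mix p = 1/6:
  payoff from Arm = 2; payoff from Disarm = 2 — equal.
Check Country A's indifference given Country B's mix q = 1/2:
  payoff from Disarm = 1/2; payoff from Arm = 1/2 — equal.
Both players are indifferent, so neither can profitably deviate.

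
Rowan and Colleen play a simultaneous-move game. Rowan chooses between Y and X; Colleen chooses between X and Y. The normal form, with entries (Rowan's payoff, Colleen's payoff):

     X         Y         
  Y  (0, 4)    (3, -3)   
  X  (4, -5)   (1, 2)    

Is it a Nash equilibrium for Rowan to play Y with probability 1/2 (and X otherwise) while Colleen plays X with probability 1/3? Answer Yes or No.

Check Colleen's indifference given Rowan's mix p = 1/2:
  payoff from X = -1/2; payoff from Y = -1/2 — equal.
Check Rowan's indifference given Colleen's mix q = 1/3:
  payoff from Y = 2; payoff from X = 2 — equal.
Both players are indifferent, so neither can profitably deviate.

Yes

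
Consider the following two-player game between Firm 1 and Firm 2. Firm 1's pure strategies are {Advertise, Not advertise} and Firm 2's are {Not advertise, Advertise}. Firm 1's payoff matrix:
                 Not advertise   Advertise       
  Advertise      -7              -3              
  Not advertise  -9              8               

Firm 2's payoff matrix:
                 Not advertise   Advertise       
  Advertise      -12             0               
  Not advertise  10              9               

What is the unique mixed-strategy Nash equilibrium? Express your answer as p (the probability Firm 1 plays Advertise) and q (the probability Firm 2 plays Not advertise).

Firm 1's mix must leave Firm 2 indifferent between Not advertise and Advertise.
  Firm 2's payoff to Not advertise: p·(-12) + (1−p)·10 = -22p + 10
  Firm 2's payoff to Advertise: p·0 + (1−p)·9 = -9p + 9
  -22p + 10 = -9p + 9  ⇒  -13p = -1  ⇒  p = 1/13.
Firm 1's indifference between Advertise and Not advertise determines Firm 2's mixing probability q:
  Firm 1's payoff to Advertise: q·(-7) + (1−q)·(-3) = -4q - 3
  Firm 1's payoff to Not advertise: q·(-9) + (1−q)·8 = -17q + 8
  -4q - 3 = -17q + 8  ⇒  13q = 11  ⇒  q = 11/13.

p = 1/13, q = 11/13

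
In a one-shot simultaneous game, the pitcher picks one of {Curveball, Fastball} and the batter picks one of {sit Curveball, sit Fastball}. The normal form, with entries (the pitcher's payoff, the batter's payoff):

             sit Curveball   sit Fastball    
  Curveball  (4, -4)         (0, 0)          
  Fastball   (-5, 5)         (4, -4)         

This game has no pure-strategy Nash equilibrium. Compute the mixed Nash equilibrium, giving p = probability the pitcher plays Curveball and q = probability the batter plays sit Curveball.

The pitcher's mix must leave the batter indifferent between sit Curveball and sit Fastball.
  the batter's payoff from sit Curveball: p·(-4) + (1−p)·5 = -9p + 5
  the batter's payoff from sit Fastball: p·0 + (1−p)·(-4) = 4p - 4
  -9p + 5 = 4p - 4  ⇒  -13p = -9  ⇒  p = 9/13.
For the pitcher to be willing to mix, the pitcher must be indifferent between Curveball and Fastball, which pins down the batter's mix.
  the pitcher's expected payoff from Curveball: q·4 + (1−q)·0 = 4q
  the pitcher's expected payoff from Fastball: q·(-5) + (1−q)·4 = -9q + 4
  4q = -9q + 4  ⇒  13q = 4  ⇒  q = 4/13.

p = 9/13, q = 4/13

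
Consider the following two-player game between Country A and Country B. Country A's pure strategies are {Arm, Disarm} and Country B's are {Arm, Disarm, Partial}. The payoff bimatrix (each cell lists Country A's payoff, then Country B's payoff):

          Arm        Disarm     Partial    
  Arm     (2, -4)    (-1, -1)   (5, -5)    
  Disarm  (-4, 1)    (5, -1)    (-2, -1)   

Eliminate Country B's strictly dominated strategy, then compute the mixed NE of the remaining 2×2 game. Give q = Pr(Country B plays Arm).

q = 1/2

Country B's strategy Partial is strictly dominated by Arm: -4 > -5 and 1 > -1. Eliminate Partial.
In a mixed equilibrium Country A is indifferent between Arm and Disarm; this condition fixes q.
  Country A's expected payoff from Arm: q·2 + (1−q)·(-1) = 3q - 1
  Country A's expected payoff from Disarm: q·(-4) + (1−q)·5 = -9q + 5
  3q - 1 = -9q + 5  ⇒  12q = 6  ⇒  q = 1/2.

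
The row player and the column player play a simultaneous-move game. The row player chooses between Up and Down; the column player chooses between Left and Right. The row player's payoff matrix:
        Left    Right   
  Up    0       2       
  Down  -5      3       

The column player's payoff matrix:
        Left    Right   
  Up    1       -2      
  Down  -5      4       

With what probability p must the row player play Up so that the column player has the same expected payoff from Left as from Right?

p = 3/4

Set the column player's expected payoff from Left equal to that from Right:
  the column player's expected payoff from Left: p·1 + (1−p)·(-5) = 6p - 5
  the column player's expected payoff from Right: p·(-2) + (1−p)·4 = -6p + 4
  6p - 5 = -6p + 4  ⇒  12p = 9  ⇒  p = 3/4.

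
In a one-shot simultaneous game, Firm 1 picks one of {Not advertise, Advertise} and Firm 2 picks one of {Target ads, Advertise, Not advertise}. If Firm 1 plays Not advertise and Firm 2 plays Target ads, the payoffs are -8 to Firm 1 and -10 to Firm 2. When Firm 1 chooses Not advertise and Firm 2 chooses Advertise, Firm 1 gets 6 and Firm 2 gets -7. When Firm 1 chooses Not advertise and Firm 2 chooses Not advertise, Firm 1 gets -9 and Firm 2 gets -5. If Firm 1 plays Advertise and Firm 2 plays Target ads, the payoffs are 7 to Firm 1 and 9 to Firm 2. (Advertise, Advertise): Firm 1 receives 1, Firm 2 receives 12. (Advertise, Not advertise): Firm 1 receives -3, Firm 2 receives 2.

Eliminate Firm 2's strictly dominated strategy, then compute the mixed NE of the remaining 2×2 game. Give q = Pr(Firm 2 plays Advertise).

Firm 2's strategy Target ads is strictly dominated by Advertise: -7 > -10 and 12 > 9. Eliminate Target ads.
Set Firm 1's expected payoff from Not advertise equal to that from Advertise:
  Firm 1's expected payoff from Not advertise: q·6 + (1−q)·(-9) = 15q - 9
  Firm 1's expected payoff from Advertise: q·1 + (1−q)·(-3) = 4q - 3
  15q - 9 = 4q - 3  ⇒  11q = 6  ⇒  q = 6/11.

q = 6/11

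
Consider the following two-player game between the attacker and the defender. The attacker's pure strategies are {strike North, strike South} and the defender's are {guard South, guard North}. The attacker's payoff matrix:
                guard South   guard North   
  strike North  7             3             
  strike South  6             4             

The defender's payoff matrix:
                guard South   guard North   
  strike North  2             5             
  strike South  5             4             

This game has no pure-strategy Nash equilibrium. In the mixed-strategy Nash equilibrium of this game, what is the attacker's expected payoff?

The defender's mix must leave the attacker indifferent between strike North and strike South.
  the attacker's payoff from strike North: q·7 + (1−q)·3 = 4q + 3
  the attacker's payoff from strike South: q·6 + (1−q)·4 = 2q + 4
  4q + 3 = 2q + 4  ⇒  2q = 1  ⇒  q = 1/2.
At equilibrium the attacker is indifferent across rows, so the attacker's payoff equals the payoff from strike North: (1/2)·7 + (1/2)·3 = 5.

5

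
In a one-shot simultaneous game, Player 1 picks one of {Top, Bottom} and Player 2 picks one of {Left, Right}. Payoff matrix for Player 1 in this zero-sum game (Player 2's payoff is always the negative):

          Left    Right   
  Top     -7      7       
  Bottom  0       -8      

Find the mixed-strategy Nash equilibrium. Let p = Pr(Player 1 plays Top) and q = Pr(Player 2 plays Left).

p = 4/11, q = 15/22

Set Player 2's expected payoff from Left equal to that from Right:
  Player 2's expected payoff from Left: p·7 + (1−p)·0 = 7p
  Player 2's expected payoff from Right: p·(-7) + (1−p)·8 = -15p + 8
  7p = -15p + 8  ⇒  22p = 8  ⇒  p = 4/11.
Player 1's indifference between Top and Bottom determines Player 2's mixing probability q:
  Player 1's payoff to Top: q·(-7) + (1−q)·7 = -14q + 7
  Player 1's payoff to Bottom: q·0 + (1−q)·(-8) = 8q - 8
  -14q + 7 = 8q - 8  ⇒  -22q = -15  ⇒  q = 15/22.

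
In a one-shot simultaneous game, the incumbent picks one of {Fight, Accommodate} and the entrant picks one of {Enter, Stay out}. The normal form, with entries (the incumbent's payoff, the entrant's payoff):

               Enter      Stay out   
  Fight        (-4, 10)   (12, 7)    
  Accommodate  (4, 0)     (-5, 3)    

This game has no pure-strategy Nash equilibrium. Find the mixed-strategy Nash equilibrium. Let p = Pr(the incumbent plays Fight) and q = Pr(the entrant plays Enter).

p = 1/2, q = 17/25

The incumbent's mix must leave the entrant indifferent between Enter and Stay out.
  the entrant's payoff from Enter: p·10 + (1−p)·0 = 10p
  the entrant's payoff from Stay out: p·7 + (1−p)·3 = 4p + 3
  10p = 4p + 3  ⇒  6p = 3  ⇒  p = 1/2.
Set the incumbent's expected payoff from Fight equal to that from Accommodate:
  the incumbent's payoff from Fight: q·(-4) + (1−q)·12 = -16q + 12
  the incumbent's payoff from Accommodate: q·4 + (1−q)·(-5) = 9q - 5
  -16q + 12 = 9q - 5  ⇒  -25q = -17  ⇒  q = 17/25.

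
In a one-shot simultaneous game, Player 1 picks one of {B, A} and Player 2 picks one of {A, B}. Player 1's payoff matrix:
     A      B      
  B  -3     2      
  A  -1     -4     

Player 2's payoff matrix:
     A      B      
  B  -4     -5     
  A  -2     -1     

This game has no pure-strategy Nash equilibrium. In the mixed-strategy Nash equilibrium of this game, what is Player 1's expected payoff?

Player 1's indifference between B and A determines Player 2's mixing probability q:
  Player 1's payoff to B: q·(-3) + (1−q)·2 = -5q + 2
  Player 1's payoff to A: q·(-1) + (1−q)·(-4) = 3q - 4
  -5q + 2 = 3q - 4  ⇒  -8q = -6  ⇒  q = 3/4.
At equilibrium Player 1 is indifferent across rows, so Player 1's payoff equals the payoff from B: (3/4)·(-3) + (1/4)·2 = -7/4.

-7/4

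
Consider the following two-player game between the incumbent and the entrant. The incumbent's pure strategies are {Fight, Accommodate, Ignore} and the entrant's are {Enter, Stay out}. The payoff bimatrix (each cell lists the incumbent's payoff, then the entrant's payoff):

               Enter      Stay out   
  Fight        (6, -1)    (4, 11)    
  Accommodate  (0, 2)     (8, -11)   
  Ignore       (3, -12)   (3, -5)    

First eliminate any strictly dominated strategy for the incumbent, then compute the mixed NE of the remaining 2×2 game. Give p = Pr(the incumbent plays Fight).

The incumbent's strategy Ignore is strictly dominated by Fight: 6 > 3 and 4 > 3. Eliminate Ignore.
The incumbent's mix must leave the entrant indifferent between Enter and Stay out.
  the entrant's expected payoff from Enter: p·(-1) + (1−p)·2 = -3p + 2
  the entrant's expected payoff from Stay out: p·11 + (1−p)·(-11) = 22p - 11
  -3p + 2 = 22p - 11  ⇒  -25p = -13  ⇒  p = 13/25.

p = 13/25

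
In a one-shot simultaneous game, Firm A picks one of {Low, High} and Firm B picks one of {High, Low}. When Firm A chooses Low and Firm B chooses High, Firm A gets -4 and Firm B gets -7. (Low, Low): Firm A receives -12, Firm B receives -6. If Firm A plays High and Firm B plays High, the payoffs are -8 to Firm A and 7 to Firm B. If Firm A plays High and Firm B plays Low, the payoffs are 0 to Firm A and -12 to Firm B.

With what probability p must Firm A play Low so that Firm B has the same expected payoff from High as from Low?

p = 19/20

Firm A's mix must leave Firm B indifferent between High and Low.
  Firm B's payoff from High: p·(-7) + (1−p)·7 = -14p + 7
  Firm B's payoff from Low: p·(-6) + (1−p)·(-12) = 6p - 12
  -14p + 7 = 6p - 12  ⇒  -20p = -19  ⇒  p = 19/20.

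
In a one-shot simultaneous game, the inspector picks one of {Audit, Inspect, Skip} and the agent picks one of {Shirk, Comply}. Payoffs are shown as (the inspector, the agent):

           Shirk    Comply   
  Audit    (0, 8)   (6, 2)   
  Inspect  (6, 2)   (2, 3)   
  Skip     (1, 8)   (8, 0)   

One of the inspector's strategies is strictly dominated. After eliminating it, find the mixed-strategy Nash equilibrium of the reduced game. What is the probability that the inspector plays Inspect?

p = 8/9

The inspector's strategy Audit is strictly dominated by Skip: 1 > 0 and 8 > 6. Eliminate Audit.
The inspector's mix must leave the agent indifferent between Shirk and Comply.
  the agent's payoff from Shirk: p·2 + (1−p)·8 = -6p + 8
  the agent's payoff from Comply: p·3 + (1−p)·0 = 3p
  -6p + 8 = 3p  ⇒  -9p = -8  ⇒  p = 8/9.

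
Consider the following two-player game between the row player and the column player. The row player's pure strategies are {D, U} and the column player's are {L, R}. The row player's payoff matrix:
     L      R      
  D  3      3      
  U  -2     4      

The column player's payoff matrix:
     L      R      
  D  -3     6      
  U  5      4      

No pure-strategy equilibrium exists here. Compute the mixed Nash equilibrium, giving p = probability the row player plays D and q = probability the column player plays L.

p = 1/10, q = 1/6

Set the column player's expected payoff from L equal to that from R:
  the column player's payoff to L: p·(-3) + (1−p)·5 = -8p + 5
  the column player's payoff to R: p·6 + (1−p)·4 = 2p + 4
  -8p + 5 = 2p + 4  ⇒  -10p = -1  ⇒  p = 1/10.
The column player's mix must leave the row player indifferent between D and U.
  the row player's expected payoff from D: q·3 + (1−q)·3 = 3
  the row player's expected payoff from U: q·(-2) + (1−q)·4 = -6q + 4
  3 = -6q + 4  ⇒  6q = 1  ⇒  q = 1/6.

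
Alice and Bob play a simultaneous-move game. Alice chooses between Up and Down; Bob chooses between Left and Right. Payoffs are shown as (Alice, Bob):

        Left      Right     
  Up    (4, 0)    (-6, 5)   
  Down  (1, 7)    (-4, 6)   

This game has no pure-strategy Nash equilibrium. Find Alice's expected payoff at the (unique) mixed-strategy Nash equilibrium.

-2

Bob's mix must leave Alice indifferent between Up and Down.
  Alice's payoff to Up: q·4 + (1−q)·(-6) = 10q - 6
  Alice's payoff to Down: q·1 + (1−q)·(-4) = 5q - 4
  10q - 6 = 5q - 4  ⇒  5q = 2  ⇒  q = 2/5.
At equilibrium Alice is indifferent across rows, so Alice's payoff equals the payoff from Up: (2/5)·4 + (3/5)·(-6) = -2.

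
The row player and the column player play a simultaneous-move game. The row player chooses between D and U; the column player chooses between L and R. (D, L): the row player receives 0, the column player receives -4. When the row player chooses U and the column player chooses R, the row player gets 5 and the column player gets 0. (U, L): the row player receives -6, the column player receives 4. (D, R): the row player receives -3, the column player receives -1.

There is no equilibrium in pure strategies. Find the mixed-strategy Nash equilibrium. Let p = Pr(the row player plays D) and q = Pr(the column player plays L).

In a mixed equilibrium the column player is indifferent between L and R; this condition fixes p.
  the column player's payoff to L: p·(-4) + (1−p)·4 = -8p + 4
  the column player's payoff to R: p·(-1) + (1−p)·0 = -p
  -8p + 4 = -p  ⇒  -7p = -4  ⇒  p = 4/7.
For the row player to be willing to mix, the row player must be indifferent between D and U, which pins down the column player's mix.
  the row player's expected payoff from D: q·0 + (1−q)·(-3) = 3q - 3
  the row player's expected payoff from U: q·(-6) + (1−q)·5 = -11q + 5
  3q - 3 = -11q + 5  ⇒  14q = 8  ⇒  q = 4/7.

p = 4/7, q = 4/7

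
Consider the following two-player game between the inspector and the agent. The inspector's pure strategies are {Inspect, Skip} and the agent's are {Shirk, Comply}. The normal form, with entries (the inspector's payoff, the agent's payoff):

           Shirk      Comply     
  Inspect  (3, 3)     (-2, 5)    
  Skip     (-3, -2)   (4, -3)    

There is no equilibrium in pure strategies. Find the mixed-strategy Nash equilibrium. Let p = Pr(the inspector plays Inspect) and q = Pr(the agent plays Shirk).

p = 1/3, q = 1/2

For the agent to be willing to mix, the agent must be indifferent between Shirk and Comply, which pins down the inspector's mix.
  the agent's payoff from Shirk: p·3 + (1−p)·(-2) = 5p - 2
  the agent's payoff from Comply: p·5 + (1−p)·(-3) = 8p - 3
  5p - 2 = 8p - 3  ⇒  -3p = -1  ⇒  p = 1/3.
In a mixed equilibrium the inspector is indifferent between Inspect and Skip; this condition fixes q.
  the inspector's expected payoff from Inspect: q·3 + (1−q)·(-2) = 5q - 2
  the inspector's expected payoff from Skip: q·(-3) + (1−q)·4 = -7q + 4
  5q - 2 = -7q + 4  ⇒  12q = 6  ⇒  q = 1/2.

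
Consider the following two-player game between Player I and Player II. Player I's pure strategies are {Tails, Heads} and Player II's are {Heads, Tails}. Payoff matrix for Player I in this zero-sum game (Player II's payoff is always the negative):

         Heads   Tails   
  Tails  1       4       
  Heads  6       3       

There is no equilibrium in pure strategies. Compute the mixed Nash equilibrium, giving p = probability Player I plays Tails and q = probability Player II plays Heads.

Player II's indifference between Heads and Tails determines Player I's mixing probability p:
  Player II's payoff to Heads: p·(-1) + (1−p)·(-6) = 5p - 6
  Player II's payoff to Tails: p·(-4) + (1−p)·(-3) = -p - 3
  5p - 6 = -p - 3  ⇒  6p = 3  ⇒  p = 1/2.
Player I's indifference between Tails and Heads determines Player II's mixing probability q:
  Player I's expected payoff from Tails: q·1 + (1−q)·4 = -3q + 4
  Player I's expected payoff from Heads: q·6 + (1−q)·3 = 3q + 3
  -3q + 4 = 3q + 3  ⇒  -6q = -1  ⇒  q = 1/6.

p = 1/2, q = 1/6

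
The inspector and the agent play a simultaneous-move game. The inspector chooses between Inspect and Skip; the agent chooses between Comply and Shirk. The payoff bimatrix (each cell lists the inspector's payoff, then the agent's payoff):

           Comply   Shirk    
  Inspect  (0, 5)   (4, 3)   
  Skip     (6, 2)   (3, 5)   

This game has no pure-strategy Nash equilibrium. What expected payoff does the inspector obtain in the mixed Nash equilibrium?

24/7

For the inspector to be willing to mix, the inspector must be indifferent between Inspect and Skip, which pins down the agent's mix.
  the inspector's payoff from Inspect: q·0 + (1−q)·4 = -4q + 4
  the inspector's payoff from Skip: q·6 + (1−q)·3 = 3q + 3
  -4q + 4 = 3q + 3  ⇒  -7q = -1  ⇒  q = 1/7.
At equilibrium the inspector is indifferent across rows, so the inspector's payoff equals the payoff from Inspect: (1/7)·0 + (6/7)·4 = 24/7.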